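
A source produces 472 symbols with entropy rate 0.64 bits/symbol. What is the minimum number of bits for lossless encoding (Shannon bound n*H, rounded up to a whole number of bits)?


Minimum bits >= n * H = 472 * 0.64 = 302.08, rounded up to a whole number of bits = 303

303 bits


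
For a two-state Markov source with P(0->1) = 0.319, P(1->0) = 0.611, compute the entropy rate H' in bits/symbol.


Stationary distribution: pi_0 = p10/(p01+p10) = 0.657, pi_1 = 0.343. Entropy rate H' = pi_0*H(p01) + pi_1*H(p10) = 0.657*0.9033 + 0.343*0.9642 = 0.9242

0.9242 bits/symbol


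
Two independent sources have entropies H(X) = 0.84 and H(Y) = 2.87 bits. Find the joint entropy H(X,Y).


For independent variables, H(X,Y) = H(X) + H(Y) = 0.84 + 2.87 = 3.71

3.71 bits


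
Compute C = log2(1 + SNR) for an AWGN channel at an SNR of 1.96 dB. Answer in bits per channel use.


SNR_linear = 10^(1.96/10) = 1.5704; C = log2(1 + SNR_linear) = log2(1 + 1.5704) = 1.362

1.362 bits/channel use


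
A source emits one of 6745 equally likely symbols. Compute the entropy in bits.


H = log2(n) = log2(6745) = 12.7196

12.7196 bits


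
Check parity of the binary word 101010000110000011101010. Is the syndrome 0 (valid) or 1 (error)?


Syndrome = XOR of all bits = 1 XOR 0 XOR 1 XOR 0 XOR 1 XOR 0 XOR 0 XOR 0 XOR 0 XOR 1 XOR 1 XOR 0 XOR 0 XOR 0 XOR 0 XOR 0 XOR 1 XOR 1 XOR 1 XOR 0 XOR 1 XOR 0 XOR 1 XOR 0 = 0

0


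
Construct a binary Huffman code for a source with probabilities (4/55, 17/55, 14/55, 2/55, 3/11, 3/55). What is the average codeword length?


Huffman construction (repeatedly merge the two least-probable nodes; each merge adds 1 bit to every symbol beneath it): 2/55 + 3/55 = 1/11; 4/55 + 1/11 = 9/55; 9/55 + 14/55 = 23/55; 3/11 + 17/55 = 32/55; 23/55 + 32/55 = 1. Resulting codeword lengths (in the order the probabilities were given): (3, 2, 2, 4, 2, 4). L_avg = sum(p_i * l_i) = 4/55*3 + 17/55*2 + 14/55*2 + 2/55*4 + 3/11*2 + 3/55*4 = 124/55 = 2.2545

2.2545 bits


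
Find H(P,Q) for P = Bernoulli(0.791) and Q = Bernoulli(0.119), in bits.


H(P,Q) = -p*log2(q) - (1-p)*log2(1-q). -0.791*log2(0.119) = 2.429135; -0.209*log2(0.881) = 0.038202. H(P,Q) = 2.429135 + 0.038202 = 2.4673

2.4673 bits


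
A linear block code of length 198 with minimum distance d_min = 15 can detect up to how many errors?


Detection capability = d_min - 1 = 15 - 1 = 14

14 errors


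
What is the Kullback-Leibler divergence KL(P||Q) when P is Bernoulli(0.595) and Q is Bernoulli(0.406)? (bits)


KL = p*log2(p/q) + (1-p)*log2((1-p)/(1-q)) = 0.595*log2(0.595/0.406) + 0.405*log2(0.405/0.594) = 0.1043

0.1043 bits


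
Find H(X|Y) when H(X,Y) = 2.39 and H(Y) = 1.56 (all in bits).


H(X|Y) = H(X,Y) - H(Y) = 2.39 - 1.56 = 0.83

0.83 bits


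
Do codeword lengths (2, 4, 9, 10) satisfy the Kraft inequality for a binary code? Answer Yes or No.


Kraft sum = sum(2^(-l_i)) = 0.3154, need <= 1. Result: satisfied (a binary prefix-free code with these lengths exists)

Yes


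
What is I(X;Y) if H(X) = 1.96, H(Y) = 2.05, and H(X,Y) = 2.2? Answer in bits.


I(X;Y) = H(X) + H(Y) - H(X,Y) = 1.96 + 2.05 - 2.2 = 1.81

1.81 bits


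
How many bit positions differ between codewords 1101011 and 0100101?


Count differing positions: ^ . . ^ ^ ^ . = 4 differences

4


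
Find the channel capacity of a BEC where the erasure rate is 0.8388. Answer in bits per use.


C = 1 - epsilon = 1 - 0.8388 = 0.1612

0.1612 bits


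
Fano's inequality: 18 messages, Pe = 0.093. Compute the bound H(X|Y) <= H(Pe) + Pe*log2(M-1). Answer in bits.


H(Pe) = -Pe*log2(Pe) - (1-Pe)*log2(1-Pe) = -0.093*log2(0.093) - 0.907*log2(0.907) = 0.318676 + 0.127729 = 0.4464. Pe*log2(M-1) = 0.093*log2(17) = 0.380134. Bound = H(Pe) + Pe*log2(M-1) = 0.318676 + 0.127729 + 0.380134 = 0.8265

0.8265 bits


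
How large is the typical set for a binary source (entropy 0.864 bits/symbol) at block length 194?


log2|A_typical| = nH = 194 * 0.864 = 167.616, so |A_typical| ~ 2^167.616 = 2.867e+50

2.867e+50


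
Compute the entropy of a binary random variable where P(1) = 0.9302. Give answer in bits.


H = -p*log2(p) - (1-p)*log2(1-p). -0.9302*log2(0.9302) = 0.097101; -0.0698*log2(0.0698) = 0.268076. H = 0.097101 + 0.268076 = 0.3652

0.3652 bits


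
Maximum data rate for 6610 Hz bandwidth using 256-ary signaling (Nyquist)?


Rate = 2 * B * log2(M) = 2 * 6610 * 8.0 = 105760.0

105760.0 bps


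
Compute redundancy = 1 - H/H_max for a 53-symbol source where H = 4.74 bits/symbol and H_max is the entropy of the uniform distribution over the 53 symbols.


H_max = log2(K) = log2(53) = 5.7279 bits/symbol. Redundancy = 1 - H/H_max = 1 - 4.74/5.7279 = 1 - 0.8275 = 0.1725

0.1725


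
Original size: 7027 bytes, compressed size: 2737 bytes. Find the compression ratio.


Ratio = original / compressed = 7027 / 2737 = 2.5674

2.5674


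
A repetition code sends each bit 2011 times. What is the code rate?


Rate = k/n = 1/2011

1/2011


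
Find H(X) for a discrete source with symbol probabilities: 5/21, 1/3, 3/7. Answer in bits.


H = -sum(p_i * log2(p_i)). Terms: -(5/21)*log2(5/21) = 0.492950; -(1/3)*log2(1/3) = 0.528321; -(3/7)*log2(3/7) = 0.523882. H = 0.492950 + 0.528321 + 0.523882 = 1.5452

1.5452 bits


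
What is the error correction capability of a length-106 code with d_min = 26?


Correction capability = floor((d-1)/2) = floor((26-1)/2) = 12

12 errors


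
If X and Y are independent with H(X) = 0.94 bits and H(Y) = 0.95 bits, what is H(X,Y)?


For independent variables, H(X,Y) = H(X) + H(Y) = 0.94 + 0.95 = 1.89

1.89 bits


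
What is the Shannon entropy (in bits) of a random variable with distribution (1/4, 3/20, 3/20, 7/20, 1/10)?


H = -sum(p_i * log2(p_i)). Terms: -(1/4)*log2(1/4) = 0.500000; -(3/20)*log2(3/20) = 0.410545; -(3/20)*log2(3/20) = 0.410545; -(7/20)*log2(7/20) = 0.530101; -(1/10)*log2(1/10) = 0.332193. H = 0.500000 + 0.410545 + 0.410545 + 0.530101 + 0.332193 = 2.1834

2.1834 bits


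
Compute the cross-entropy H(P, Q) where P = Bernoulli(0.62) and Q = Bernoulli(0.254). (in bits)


H(P,Q) = -p*log2(q) - (1-p)*log2(1-q). -0.62*log2(0.254) = 1.225802; -0.38*log2(0.746) = 0.160646. H(P,Q) = 1.225802 + 0.160646 = 1.3864

1.3864 bits


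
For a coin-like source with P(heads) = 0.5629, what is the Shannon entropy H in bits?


H = -p*log2(p) - (1-p)*log2(1-p). -0.5629*log2(0.5629) = 0.466672; -0.4371*log2(0.4371) = 0.521882. H = 0.466672 + 0.521882 = 0.9886

0.9886 bits


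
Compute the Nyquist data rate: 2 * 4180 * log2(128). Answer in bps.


Rate = 2 * B * log2(M) = 2 * 4180 * 7.0 = 58520.0

58520.0 bps


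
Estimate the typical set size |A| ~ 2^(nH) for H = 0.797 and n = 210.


log2|A_typical| = nH = 210 * 0.797 = 167.37, so |A_typical| ~ 2^167.37 = 2.418e+50

2.418e+50


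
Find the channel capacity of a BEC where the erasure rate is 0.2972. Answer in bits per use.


C = 1 - epsilon = 1 - 0.2972 = 0.7028

0.7028 bits


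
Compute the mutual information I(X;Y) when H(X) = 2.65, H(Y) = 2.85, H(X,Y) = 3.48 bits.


I(X;Y) = H(X) + H(Y) - H(X,Y) = 2.65 + 2.85 - 3.48 = 2.02

2.02 bits


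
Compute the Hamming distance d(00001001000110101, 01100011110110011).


Count differing positions: . ^ ^ . ^ . ^ . ^ ^ . . . . ^ ^ . = 8 differences

8


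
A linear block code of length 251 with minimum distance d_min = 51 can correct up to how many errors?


Correction capability = floor((d-1)/2) = floor((51-1)/2) = 25

25 errors


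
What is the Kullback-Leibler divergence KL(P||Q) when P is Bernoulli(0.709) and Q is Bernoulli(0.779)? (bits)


KL = p*log2(p/q) + (1-p)*log2((1-p)/(1-q)) = 0.709*log2(0.709/0.779) + 0.291*log2(0.291/0.221) = 0.0192

0.0192 bits


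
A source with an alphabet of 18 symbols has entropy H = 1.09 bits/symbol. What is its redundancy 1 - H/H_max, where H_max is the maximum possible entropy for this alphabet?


H_max = log2(K) = log2(18) = 4.1699 bits/symbol. Redundancy = 1 - H/H_max = 1 - 1.09/4.1699 = 1 - 0.2614 = 0.7386

0.7386


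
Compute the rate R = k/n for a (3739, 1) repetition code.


Rate = k/n = 1/3739

1/3739


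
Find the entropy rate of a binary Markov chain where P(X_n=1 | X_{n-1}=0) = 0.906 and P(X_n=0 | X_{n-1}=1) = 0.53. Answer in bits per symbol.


Stationary distribution: pi_0 = p10/(p01+p10) = 0.3691, pi_1 = 0.6309. Entropy rate H' = pi_0*H(p01) + pi_1*H(p10) = 0.3691*0.4497 + 0.6309*0.9974 = 0.7952

0.7952 bits/symbol


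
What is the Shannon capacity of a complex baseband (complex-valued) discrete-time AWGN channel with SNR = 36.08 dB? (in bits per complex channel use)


SNR_linear = 10^(36.08/10) = 4055.0854; C = log2(1 + SNR_linear) = log2(1 + 4055.0854) = 11.9859

11.9859 bits/channel use


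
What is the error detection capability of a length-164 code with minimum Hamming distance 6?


Detection capability = d_min - 1 = 6 - 1 = 5

5 errors


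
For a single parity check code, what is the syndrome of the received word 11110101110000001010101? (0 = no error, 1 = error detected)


Syndrome = XOR of all bits = 1 XOR 1 XOR 1 XOR 1 XOR 0 XOR 1 XOR 0 XOR 1 XOR 1 XOR 1 XOR 0 XOR 0 XOR 0 XOR 0 XOR 0 XOR 0 XOR 1 XOR 0 XOR 1 XOR 0 XOR 1 XOR 0 XOR 1 = 0

0


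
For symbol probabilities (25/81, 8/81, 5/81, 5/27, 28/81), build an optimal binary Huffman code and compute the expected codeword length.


Huffman construction (repeatedly merge the two least-probable nodes; each merge adds 1 bit to every symbol beneath it): 5/81 + 8/81 = 13/81; 13/81 + 5/27 = 28/81; 25/81 + 28/81 = 53/81; 28/81 + 53/81 = 1. Resulting codeword lengths (in the order the probabilities were given): (2, 3, 3, 2, 2). L_avg = sum(p_i * l_i) = 25/81*2 + 8/81*3 + 5/81*3 + 5/27*2 + 28/81*2 = 175/81 = 2.1605

2.1605 bits


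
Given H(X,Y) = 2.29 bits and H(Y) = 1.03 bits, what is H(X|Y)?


H(X|Y) = H(X,Y) - H(Y) = 2.29 - 1.03 = 1.26

1.26 bits


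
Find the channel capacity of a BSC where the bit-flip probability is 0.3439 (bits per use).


H(p) = -p*log2(p) - (1-p)*log2(1-p) = -0.3439*log2(0.3439) - 0.6561*log2(0.6561) = 0.529585 + 0.398917 = 0.9285. C = 1 - H(p) = 1 - 0.9285 = 0.0715

0.0715 bits


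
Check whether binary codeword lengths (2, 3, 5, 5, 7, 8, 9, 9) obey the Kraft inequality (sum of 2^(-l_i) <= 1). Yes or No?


Kraft sum = sum(2^(-l_i)) = 0.4531, need <= 1. Result: satisfied (a binary prefix-free code with these lengths exists)

Yes


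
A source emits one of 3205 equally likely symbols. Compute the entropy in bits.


H = log2(n) = log2(3205) = 11.6461

11.6461 bits


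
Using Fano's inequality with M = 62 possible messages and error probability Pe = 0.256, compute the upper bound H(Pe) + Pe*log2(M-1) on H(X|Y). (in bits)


H(Pe) = -Pe*log2(Pe) - (1-Pe)*log2(1-Pe) = -0.256*log2(0.256) - 0.744*log2(0.744) = 0.503241 + 0.317409 = 0.8207. Pe*log2(M-1) = 0.256*log2(61) = 1.518269. Bound = H(Pe) + Pe*log2(M-1) = 0.503241 + 0.317409 + 1.518269 = 2.3389

2.3389 bits


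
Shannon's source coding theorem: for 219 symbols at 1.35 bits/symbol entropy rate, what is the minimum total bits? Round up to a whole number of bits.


Minimum bits >= n * H = 219 * 1.35 = 295.65, rounded up to a whole number of bits = 296

296 bits


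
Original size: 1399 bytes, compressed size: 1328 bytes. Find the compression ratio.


Ratio = original / compressed = 1399 / 1328 = 1.0535

1.0535


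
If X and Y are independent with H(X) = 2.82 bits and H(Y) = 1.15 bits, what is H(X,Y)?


For independent variables, H(X,Y) = H(X) + H(Y) = 2.82 + 1.15 = 3.97

3.97 bits


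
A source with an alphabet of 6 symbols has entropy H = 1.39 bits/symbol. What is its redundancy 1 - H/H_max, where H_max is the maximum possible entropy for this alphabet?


H_max = log2(K) = log2(6) = 2.585 bits/symbol. Redundancy = 1 - H/H_max = 1 - 1.39/2.585 = 1 - 0.5377 = 0.4623

0.4623


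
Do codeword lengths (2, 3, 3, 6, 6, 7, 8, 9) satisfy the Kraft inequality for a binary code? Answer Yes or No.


Kraft sum = sum(2^(-l_i)) = 0.5449, need <= 1. Result: satisfied (a binary prefix-free code with these lengths exists)

Yes


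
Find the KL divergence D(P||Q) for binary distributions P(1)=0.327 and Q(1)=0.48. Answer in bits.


KL = p*log2(p/q) + (1-p)*log2((1-p)/(1-q)) = 0.327*log2(0.327/0.48) + 0.673*log2(0.673/0.52) = 0.0693

0.0693 bits


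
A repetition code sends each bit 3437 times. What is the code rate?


Rate = k/n = 1/3437

1/3437


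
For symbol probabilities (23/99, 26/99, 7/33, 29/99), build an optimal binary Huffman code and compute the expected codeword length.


Huffman construction (repeatedly merge the two least-probable nodes; each merge adds 1 bit to every symbol beneath it): 7/33 + 23/99 = 4/9; 26/99 + 29/99 = 5/9; 4/9 + 5/9 = 1. Resulting codeword lengths (in the order the probabilities were given): (2, 2, 2, 2). L_avg = sum(p_i * l_i) = 23/99*2 + 26/99*2 + 7/33*2 + 29/99*2 = 2

2.0 bits


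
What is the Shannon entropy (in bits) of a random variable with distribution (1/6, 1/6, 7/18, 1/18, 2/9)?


H = -sum(p_i * log2(p_i)). Terms: -(1/6)*log2(1/6) = 0.430827; -(1/6)*log2(1/6) = 0.430827; -(7/18)*log2(7/18) = 0.529888; -(1/18)*log2(1/18) = 0.231663; -(2/9)*log2(2/9) = 0.482206. H = 0.430827 + 0.430827 + 0.529888 + 0.231663 + 0.482206 = 2.1054

2.1054 bits


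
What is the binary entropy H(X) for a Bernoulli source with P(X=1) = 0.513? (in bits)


H = -p*log2(p) - (1-p)*log2(1-p). -0.513*log2(0.513) = 0.494003; -0.487*log2(0.487) = 0.505509. H = 0.494003 + 0.505509 = 0.9995

0.9995 bits


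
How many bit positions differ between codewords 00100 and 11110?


Count differing positions: ^ ^ . ^ . = 3 differences

3


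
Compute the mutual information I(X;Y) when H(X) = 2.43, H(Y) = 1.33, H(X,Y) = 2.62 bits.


I(X;Y) = H(X) + H(Y) - H(X,Y) = 2.43 + 1.33 - 2.62 = 1.14

1.14 bits


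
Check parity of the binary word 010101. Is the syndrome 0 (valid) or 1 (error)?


Syndrome = XOR of all bits = 0 XOR 1 XOR 0 XOR 1 XOR 0 XOR 1 = 1

1


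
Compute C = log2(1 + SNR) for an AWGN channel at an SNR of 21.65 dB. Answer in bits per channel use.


SNR_linear = 10^(21.65/10) = 146.2177; C = log2(1 + SNR_linear) = log2(1 + 146.2177) = 7.2018

7.2018 bits/channel use


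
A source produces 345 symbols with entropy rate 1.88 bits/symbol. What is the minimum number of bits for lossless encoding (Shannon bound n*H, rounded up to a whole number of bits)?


Minimum bits >= n * H = 345 * 1.88 = 648.6, rounded up to a whole number of bits = 649

649 bits


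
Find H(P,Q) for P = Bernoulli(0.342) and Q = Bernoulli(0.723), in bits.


H(P,Q) = -p*log2(q) - (1-p)*log2(1-q). -0.342*log2(0.723) = 0.160033; -0.658*log2(0.277) = 1.218644. H(P,Q) = 0.160033 + 1.218644 = 1.3787

1.3787 bits


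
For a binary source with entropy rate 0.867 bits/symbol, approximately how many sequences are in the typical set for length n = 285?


log2|A_typical| = nH = 285 * 0.867 = 247.095, so |A_typical| ~ 2^247.095 = 2.415e+74

2.415e+74


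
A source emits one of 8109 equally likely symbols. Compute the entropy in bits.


H = log2(n) = log2(8109) = 12.9853

12.9853 bits


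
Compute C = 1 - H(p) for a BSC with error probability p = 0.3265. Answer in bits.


H(p) = -p*log2(p) - (1-p)*log2(1-p) = -0.3265*log2(0.3265) - 0.6735*log2(0.6735) = 0.527247 + 0.384063 = 0.9113. C = 1 - H(p) = 1 - 0.9113 = 0.0887

0.0887 bits


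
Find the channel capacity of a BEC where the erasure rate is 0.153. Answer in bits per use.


C = 1 - epsilon = 1 - 0.153 = 0.847

0.847 bits


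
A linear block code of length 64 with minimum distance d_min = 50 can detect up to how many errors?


Detection capability = d_min - 1 = 50 - 1 = 49

49 errors


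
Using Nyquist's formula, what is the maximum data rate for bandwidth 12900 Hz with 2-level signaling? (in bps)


Rate = 2 * B * log2(M) = 2 * 12900 * 1.0 = 25800.0

25800.0 bps


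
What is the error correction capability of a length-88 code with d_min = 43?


Correction capability = floor((d-1)/2) = floor((43-1)/2) = 21

21 errors


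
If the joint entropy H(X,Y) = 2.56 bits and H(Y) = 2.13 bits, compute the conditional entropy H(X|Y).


H(X|Y) = H(X,Y) - H(Y) = 2.56 - 2.13 = 0.43

0.43 bits


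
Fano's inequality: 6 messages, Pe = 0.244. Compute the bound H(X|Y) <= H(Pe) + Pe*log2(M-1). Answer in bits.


H(Pe) = -Pe*log2(Pe) - (1-Pe)*log2(1-Pe) = -0.244*log2(0.244) - 0.756*log2(0.756) = 0.496551 + 0.305078 = 0.8016. Pe*log2(M-1) = 0.244*log2(5) = 0.566550. Bound = H(Pe) + Pe*log2(M-1) = 0.496551 + 0.305078 + 0.566550 = 1.3682

1.3682 bits


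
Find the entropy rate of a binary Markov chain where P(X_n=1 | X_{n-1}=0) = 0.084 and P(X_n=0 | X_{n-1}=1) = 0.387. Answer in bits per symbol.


Stationary distribution: pi_0 = p10/(p01+p10) = 0.8217, pi_1 = 0.1783. Entropy rate H' = pi_0*H(p01) + pi_1*H(p10) = 0.8217*0.4161 + 0.1783*0.9628 = 0.5136

0.5136 bits/symbol


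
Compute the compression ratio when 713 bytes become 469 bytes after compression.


Ratio = original / compressed = 713 / 469 = 1.5203

1.5203


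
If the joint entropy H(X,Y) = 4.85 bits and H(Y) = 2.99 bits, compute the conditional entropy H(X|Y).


H(X|Y) = H(X,Y) - H(Y) = 4.85 - 2.99 = 1.86

1.86 bits


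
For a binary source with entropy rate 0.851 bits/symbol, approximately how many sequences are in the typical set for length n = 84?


log2|A_typical| = nH = 84 * 0.851 = 71.484, so |A_typical| ~ 2^71.484 = 3.302e+21

3.302e+21


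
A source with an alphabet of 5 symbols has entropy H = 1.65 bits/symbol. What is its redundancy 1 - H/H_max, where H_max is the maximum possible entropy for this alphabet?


H_max = log2(K) = log2(5) = 2.3219 bits/symbol. Redundancy = 1 - H/H_max = 1 - 1.65/2.3219 = 1 - 0.7106 = 0.2894

0.2894


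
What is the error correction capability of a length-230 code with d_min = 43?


Correction capability = floor((d-1)/2) = floor((43-1)/2) = 21

21 errors


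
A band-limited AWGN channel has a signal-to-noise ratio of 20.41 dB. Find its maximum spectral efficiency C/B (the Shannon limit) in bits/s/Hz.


SNR_linear = 10^(20.41/10) = 109.9006; C/B = log2(1 + SNR_linear) = log2(1 + 109.9006) = 6.7931

6.7931 bits/s/Hz


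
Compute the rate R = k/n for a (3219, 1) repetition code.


Rate = k/n = 1/3219

1/3219


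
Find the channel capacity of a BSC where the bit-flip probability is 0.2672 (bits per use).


H(p) = -p*log2(p) - (1-p)*log2(1-p) = -0.2672*log2(0.2672) - 0.7328*log2(0.7328) = 0.508751 + 0.328667 = 0.8374. C = 1 - H(p) = 1 - 0.8374 = 0.1626

0.1626 bits


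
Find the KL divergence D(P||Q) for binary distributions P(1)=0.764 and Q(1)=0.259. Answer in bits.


KL = p*log2(p/q) + (1-p)*log2((1-p)/(1-q)) = 0.764*log2(0.764/0.259) + 0.236*log2(0.236/0.741) = 0.8028

0.8028 bits


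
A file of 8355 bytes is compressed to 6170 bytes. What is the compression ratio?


Ratio = original / compressed = 8355 / 6170 = 1.3541

1.3541


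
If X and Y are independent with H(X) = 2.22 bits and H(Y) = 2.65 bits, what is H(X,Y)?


For independent variables, H(X,Y) = H(X) + H(Y) = 2.22 + 2.65 = 4.87

4.87 bits


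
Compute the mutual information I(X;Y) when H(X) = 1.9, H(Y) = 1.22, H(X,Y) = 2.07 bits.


I(X;Y) = H(X) + H(Y) - H(X,Y) = 1.9 + 1.22 - 2.07 = 1.05

1.05 bits


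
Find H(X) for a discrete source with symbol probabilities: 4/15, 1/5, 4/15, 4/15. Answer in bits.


H = -sum(p_i * log2(p_i)). Terms: -(4/15)*log2(4/15) = 0.508504; -(1/5)*log2(1/5) = 0.464386; -(4/15)*log2(4/15) = 0.508504; -(4/15)*log2(4/15) = 0.508504. H = 0.508504 + 0.464386 + 0.508504 + 0.508504 = 1.9899

1.9899 bits


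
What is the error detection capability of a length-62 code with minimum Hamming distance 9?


Detection capability = d_min - 1 = 9 - 1 = 8

8 errors


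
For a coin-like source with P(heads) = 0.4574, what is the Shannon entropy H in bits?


H = -p*log2(p) - (1-p)*log2(1-p). -0.4574*log2(0.4574) = 0.516163; -0.5426*log2(0.5426) = 0.478594. H = 0.516163 + 0.478594 = 0.9948

0.9948 bits


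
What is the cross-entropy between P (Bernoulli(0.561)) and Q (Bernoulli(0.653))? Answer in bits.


H(P,Q) = -p*log2(q) - (1-p)*log2(1-q). -0.561*log2(0.653) = 0.344928; -0.439*log2(0.347) = 0.670350. H(P,Q) = 0.344928 + 0.670350 = 1.0153

1.0153 bits


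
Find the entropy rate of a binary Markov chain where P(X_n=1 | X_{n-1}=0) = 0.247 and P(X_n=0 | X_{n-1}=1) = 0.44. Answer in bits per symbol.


Stationary distribution: pi_0 = p10/(p01+p10) = 0.6405, pi_1 = 0.3595. Entropy rate H' = pi_0*H(p01) + pi_1*H(p10) = 0.6405*0.8065 + 0.3595*0.9896 = 0.8723

0.8723 bits/symbol


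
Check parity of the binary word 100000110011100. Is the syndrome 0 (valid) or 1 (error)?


Syndrome = XOR of all bits = 1 XOR 0 XOR 0 XOR 0 XOR 0 XOR 0 XOR 1 XOR 1 XOR 0 XOR 0 XOR 1 XOR 1 XOR 1 XOR 0 XOR 0 = 0

0


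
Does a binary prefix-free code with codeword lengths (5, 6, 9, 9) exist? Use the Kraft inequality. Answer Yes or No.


Kraft sum = sum(2^(-l_i)) = 0.0508, need <= 1. Result: satisfied (a binary prefix-free code with these lengths exists)

Yes


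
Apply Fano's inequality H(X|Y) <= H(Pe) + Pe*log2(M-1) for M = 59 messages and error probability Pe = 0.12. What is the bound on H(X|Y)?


H(Pe) = -Pe*log2(Pe) - (1-Pe)*log2(1-Pe) = -0.12*log2(0.12) - 0.88*log2(0.88) = 0.367067 + 0.162294 = 0.5294. Pe*log2(M-1) = 0.12*log2(58) = 0.702958. Bound = H(Pe) + Pe*log2(M-1) = 0.367067 + 0.162294 + 0.702958 = 1.2323

1.2323 bits


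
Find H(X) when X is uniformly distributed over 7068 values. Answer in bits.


H = log2(n) = log2(7068) = 12.7871

12.7871 bits


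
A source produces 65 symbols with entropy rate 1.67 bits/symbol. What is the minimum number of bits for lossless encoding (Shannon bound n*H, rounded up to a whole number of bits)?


Minimum bits >= n * H = 65 * 1.67 = 108.55, rounded up to a whole number of bits = 109

109 bits


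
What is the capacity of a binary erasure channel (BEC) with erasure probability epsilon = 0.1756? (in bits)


C = 1 - epsilon = 1 - 0.1756 = 0.8244

0.8244 bits


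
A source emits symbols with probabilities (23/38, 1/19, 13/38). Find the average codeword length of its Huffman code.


Huffman construction (repeatedly merge the two least-probable nodes; each merge adds 1 bit to every symbol beneath it): 1/19 + 13/38 = 15/38; 15/38 + 23/38 = 1. Resulting codeword lengths (in the order the probabilities were given): (1, 2, 2). L_avg = sum(p_i * l_i) = 23/38*1 + 1/19*2 + 13/38*2 = 53/38 = 1.3947

1.3947 bits


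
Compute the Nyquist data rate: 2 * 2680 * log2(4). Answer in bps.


Rate = 2 * B * log2(M) = 2 * 2680 * 2.0 = 10720.0

10720.0 bps


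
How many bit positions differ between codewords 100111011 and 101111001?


Count differing positions: . . ^ . . . . ^ . = 2 differences

2


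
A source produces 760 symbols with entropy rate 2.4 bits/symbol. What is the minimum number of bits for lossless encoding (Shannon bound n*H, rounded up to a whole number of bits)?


Minimum bits >= n * H = 760 * 2.4 = 1824.0, rounded up to a whole number of bits = 1824

1824 bits


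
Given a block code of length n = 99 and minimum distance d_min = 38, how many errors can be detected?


Detection capability = d_min - 1 = 38 - 1 = 37

37 errors


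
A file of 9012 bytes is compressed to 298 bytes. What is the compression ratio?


Ratio = original / compressed = 9012 / 298 = 30.2416

30.2416


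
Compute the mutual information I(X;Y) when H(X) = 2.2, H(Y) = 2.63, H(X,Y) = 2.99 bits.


I(X;Y) = H(X) + H(Y) - H(X,Y) = 2.2 + 2.63 - 2.99 = 1.84

1.84 bits


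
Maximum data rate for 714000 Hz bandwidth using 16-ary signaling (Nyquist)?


Rate = 2 * B * log2(M) = 2 * 714000 * 4.0 = 5712000.0

5712000.0 bps


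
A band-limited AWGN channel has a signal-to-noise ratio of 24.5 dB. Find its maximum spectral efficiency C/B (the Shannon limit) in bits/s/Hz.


SNR_linear = 10^(24.5/10) = 281.8383; C/B = log2(1 + SNR_linear) = log2(1 + 281.8383) = 8.1438

8.1438 bits/s/Hz


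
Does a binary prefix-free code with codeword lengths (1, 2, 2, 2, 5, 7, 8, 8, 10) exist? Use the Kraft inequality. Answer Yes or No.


Kraft sum = sum(2^(-l_i)) = 1.2979, need <= 1. Result: violated (a binary prefix-free code with these lengths cannot exist)

No


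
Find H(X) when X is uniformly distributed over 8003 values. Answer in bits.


H = log2(n) = log2(8003) = 12.9663

12.9663 bits


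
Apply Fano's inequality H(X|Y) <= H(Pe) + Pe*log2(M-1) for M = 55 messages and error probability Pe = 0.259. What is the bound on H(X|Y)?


H(Pe) = -Pe*log2(Pe) - (1-Pe)*log2(1-Pe) = -0.259*log2(0.259) - 0.741*log2(0.741) = 0.504785 + 0.320449 = 0.8252. Pe*log2(M-1) = 0.259*log2(54) = 1.490516. Bound = H(Pe) + Pe*log2(M-1) = 0.504785 + 0.320449 + 1.490516 = 2.3157

2.3157 bits


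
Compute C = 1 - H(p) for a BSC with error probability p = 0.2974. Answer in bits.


H(p) = -p*log2(p) - (1-p)*log2(1-p) = -0.2974*log2(0.2974) - 0.7026*log2(0.7026) = 0.520308 + 0.357781 = 0.8781. C = 1 - H(p) = 1 - 0.8781 = 0.1219

0.1219 bits


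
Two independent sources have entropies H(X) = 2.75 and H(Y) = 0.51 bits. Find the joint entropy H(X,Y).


For independent variables, H(X,Y) = H(X) + H(Y) = 2.75 + 0.51 = 3.26

3.26 bits


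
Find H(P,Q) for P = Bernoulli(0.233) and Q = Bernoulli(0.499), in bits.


H(P,Q) = -p*log2(q) - (1-p)*log2(1-q). -0.233*log2(0.499) = 0.233673; -0.767*log2(0.501) = 0.764789. H(P,Q) = 0.233673 + 0.764789 = 0.9985

0.9985 bits


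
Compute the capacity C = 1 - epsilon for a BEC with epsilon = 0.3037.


C = 1 - epsilon = 1 - 0.3037 = 0.6963

0.6963 bits


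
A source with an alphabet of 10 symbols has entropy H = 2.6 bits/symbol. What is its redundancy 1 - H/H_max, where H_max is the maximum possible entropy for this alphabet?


H_max = log2(K) = log2(10) = 3.3219 bits/symbol. Redundancy = 1 - H/H_max = 1 - 2.6/3.3219 = 1 - 0.7827 = 0.2173

0.2173


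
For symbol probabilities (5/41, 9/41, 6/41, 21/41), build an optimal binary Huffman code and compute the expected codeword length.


Huffman construction (repeatedly merge the two least-probable nodes; each merge adds 1 bit to every symbol beneath it): 5/41 + 6/41 = 11/41; 9/41 + 11/41 = 20/41; 20/41 + 21/41 = 1. Resulting codeword lengths (in the order the probabilities were given): (3, 2, 3, 1). L_avg = sum(p_i * l_i) = 5/41*3 + 9/41*2 + 6/41*3 + 21/41*1 = 72/41 = 1.7561

1.7561 bits


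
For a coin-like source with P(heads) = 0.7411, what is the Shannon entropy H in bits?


H = -p*log2(p) - (1-p)*log2(1-p). -0.7411*log2(0.7411) = 0.320348; -0.2589*log2(0.2589) = 0.504734. H = 0.320348 + 0.504734 = 0.8251

0.8251 bits


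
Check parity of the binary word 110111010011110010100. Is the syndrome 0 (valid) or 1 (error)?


Syndrome = XOR of all bits = 1 XOR 1 XOR 0 XOR 1 XOR 1 XOR 1 XOR 0 XOR 1 XOR 0 XOR 0 XOR 1 XOR 1 XOR 1 XOR 1 XOR 0 XOR 0 XOR 1 XOR 0 XOR 1 XOR 0 XOR 0 = 0

0


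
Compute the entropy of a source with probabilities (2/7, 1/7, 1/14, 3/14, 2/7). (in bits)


H = -sum(p_i * log2(p_i)). Terms: -(2/7)*log2(2/7) = 0.516387; -(1/7)*log2(1/7) = 0.401051; -(1/14)*log2(1/14) = 0.271954; -(3/14)*log2(3/14) = 0.476227; -(2/7)*log2(2/7) = 0.516387. H = 0.516387 + 0.401051 + 0.271954 + 0.476227 + 0.516387 = 2.182

2.182 bits


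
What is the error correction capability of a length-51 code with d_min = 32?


Correction capability = floor((d-1)/2) = floor((32-1)/2) = 15

15 errors


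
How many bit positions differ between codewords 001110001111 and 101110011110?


Count differing positions: ^ . . . . . . ^ . . . ^ = 3 differences

3


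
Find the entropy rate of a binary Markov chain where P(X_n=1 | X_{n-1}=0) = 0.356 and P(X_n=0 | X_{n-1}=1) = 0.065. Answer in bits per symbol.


Stationary distribution: pi_0 = p10/(p01+p10) = 0.1544, pi_1 = 0.8456. Entropy rate H' = pi_0*H(p01) + pi_1*H(p10) = 0.1544*0.9393 + 0.8456*0.347 = 0.4384

0.4384 bits/symbol


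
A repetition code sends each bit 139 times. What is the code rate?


Rate = k/n = 1/139

1/139


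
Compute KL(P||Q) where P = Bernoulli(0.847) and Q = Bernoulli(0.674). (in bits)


KL = p*log2(p/q) + (1-p)*log2((1-p)/(1-q)) = 0.847*log2(0.847/0.674) + 0.153*log2(0.153/0.326) = 0.1122

0.1122 bits


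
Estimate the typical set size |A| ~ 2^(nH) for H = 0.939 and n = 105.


log2|A_typical| = nH = 105 * 0.939 = 98.595, so |A_typical| ~ 2^98.595 = 4.787e+29

4.787e+29


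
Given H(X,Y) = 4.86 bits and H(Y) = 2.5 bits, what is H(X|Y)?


H(X|Y) = H(X,Y) - H(Y) = 4.86 - 2.5 = 2.36

2.36 bits


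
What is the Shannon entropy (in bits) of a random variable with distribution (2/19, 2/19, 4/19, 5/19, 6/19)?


H = -sum(p_i * log2(p_i)). Terms: -(2/19)*log2(2/19) = 0.341887; -(2/19)*log2(2/19) = 0.341887; -(4/19)*log2(4/19) = 0.473248; -(5/19)*log2(5/19) = 0.506842; -(6/19)*log2(6/19) = 0.525147. H = 0.341887 + 0.341887 + 0.473248 + 0.506842 + 0.525147 = 2.189

2.189 bits


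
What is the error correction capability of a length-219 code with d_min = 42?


Correction capability = floor((d-1)/2) = floor((42-1)/2) = 20

20 errors


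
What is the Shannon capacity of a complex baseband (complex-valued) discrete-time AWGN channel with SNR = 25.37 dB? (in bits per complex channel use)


SNR_linear = 10^(25.37/10) = 344.3499; C = log2(1 + SNR_linear) = log2(1 + 344.3499) = 8.4319

8.4319 bits/channel use


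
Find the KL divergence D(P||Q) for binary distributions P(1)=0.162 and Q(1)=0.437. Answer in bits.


KL = p*log2(p/q) + (1-p)*log2((1-p)/(1-q)) = 0.162*log2(0.162/0.437) + 0.838*log2(0.838/0.563) = 0.2489

0.2489 bits


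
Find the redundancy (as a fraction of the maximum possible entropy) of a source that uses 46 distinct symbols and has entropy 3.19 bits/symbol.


H_max = log2(K) = log2(46) = 5.5236 bits/symbol. Redundancy = 1 - H/H_max = 1 - 3.19/5.5236 = 1 - 0.5775 = 0.4225

0.4225


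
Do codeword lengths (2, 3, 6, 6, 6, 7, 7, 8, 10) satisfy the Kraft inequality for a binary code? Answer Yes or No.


Kraft sum = sum(2^(-l_i)) = 0.4424, need <= 1. Result: satisfied (a binary prefix-free code with these lengths exists)

Yes


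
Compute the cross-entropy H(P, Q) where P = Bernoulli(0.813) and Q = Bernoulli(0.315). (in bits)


H(P,Q) = -p*log2(q) - (1-p)*log2(1-q). -0.813*log2(0.315) = 1.354927; -0.187*log2(0.685) = 0.102069. H(P,Q) = 1.354927 + 0.102069 = 1.457

1.457 bits


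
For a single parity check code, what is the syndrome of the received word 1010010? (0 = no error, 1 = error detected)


Syndrome = XOR of all bits = 1 XOR 0 XOR 1 XOR 0 XOR 0 XOR 1 XOR 0 = 1

1


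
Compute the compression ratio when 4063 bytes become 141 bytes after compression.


Ratio = original / compressed = 4063 / 141 = 28.8156

28.8156


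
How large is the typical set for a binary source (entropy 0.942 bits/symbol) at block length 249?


log2|A_typical| = nH = 249 * 0.942 = 234.558, so |A_typical| ~ 2^234.558 = 4.064e+70

4.064e+70


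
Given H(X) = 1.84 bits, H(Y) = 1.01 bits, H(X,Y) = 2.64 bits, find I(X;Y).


I(X;Y) = H(X) + H(Y) - H(X,Y) = 1.84 + 1.01 - 2.64 = 0.21

0.21 bits


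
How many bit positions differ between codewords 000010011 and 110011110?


Count differing positions: ^ ^ . . . ^ ^ . ^ = 5 differences

5


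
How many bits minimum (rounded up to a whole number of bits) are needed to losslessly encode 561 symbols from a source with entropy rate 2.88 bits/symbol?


Minimum bits >= n * H = 561 * 2.88 = 1615.68, rounded up to a whole number of bits = 1616

1616 bits


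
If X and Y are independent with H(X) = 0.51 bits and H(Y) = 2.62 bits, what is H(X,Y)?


For independent variables, H(X,Y) = H(X) + H(Y) = 0.51 + 2.62 = 3.13

3.13 bits


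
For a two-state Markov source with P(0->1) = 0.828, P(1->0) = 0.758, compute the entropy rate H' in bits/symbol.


Stationary distribution: pi_0 = p10/(p01+p10) = 0.4779, pi_1 = 0.5221. Entropy rate H' = pi_0*H(p01) + pi_1*H(p10) = 0.4779*0.6623 + 0.5221*0.7984 = 0.7333

0.7333 bits/symbol


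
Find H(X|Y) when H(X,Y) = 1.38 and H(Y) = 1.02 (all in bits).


H(X|Y) = H(X,Y) - H(Y) = 1.38 - 1.02 = 0.36

0.36 bits


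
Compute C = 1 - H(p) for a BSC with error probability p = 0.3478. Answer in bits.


H(p) = -p*log2(p) - (1-p)*log2(1-p) = -0.3478*log2(0.3478) - 0.6522*log2(0.6522) = 0.529932 + 0.402155 = 0.9321. C = 1 - H(p) = 1 - 0.9321 = 0.0679

0.0679 bits


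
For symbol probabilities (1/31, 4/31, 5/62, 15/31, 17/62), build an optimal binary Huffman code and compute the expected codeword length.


Huffman construction (repeatedly merge the two least-probable nodes; each merge adds 1 bit to every symbol beneath it): 1/31 + 5/62 = 7/62; 7/62 + 4/31 = 15/62; 15/62 + 17/62 = 16/31; 15/31 + 16/31 = 1. Resulting codeword lengths (in the order the probabilities were given): (4, 3, 4, 1, 2). L_avg = sum(p_i * l_i) = 1/31*4 + 4/31*3 + 5/62*4 + 15/31*1 + 17/62*2 = 58/31 = 1.871

1.871 bits


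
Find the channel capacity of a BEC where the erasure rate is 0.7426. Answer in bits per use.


C = 1 - epsilon = 1 - 0.7426 = 0.2574

0.2574 bits


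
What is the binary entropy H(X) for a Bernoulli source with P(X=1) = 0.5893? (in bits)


H = -p*log2(p) - (1-p)*log2(1-p). -0.5893*log2(0.5893) = 0.449592; -0.4107*log2(0.4107) = 0.527274. H = 0.449592 + 0.527274 = 0.9769

0.9769 bits


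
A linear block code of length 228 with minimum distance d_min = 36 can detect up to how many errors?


Detection capability = d_min - 1 = 36 - 1 = 35

35 errors


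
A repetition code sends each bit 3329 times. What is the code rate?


Rate = k/n = 1/3329

1/3329


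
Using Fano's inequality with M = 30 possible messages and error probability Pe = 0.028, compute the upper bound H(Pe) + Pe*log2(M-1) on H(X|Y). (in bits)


H(Pe) = -Pe*log2(Pe) - (1-Pe)*log2(1-Pe) = -0.028*log2(0.028) - 0.972*log2(0.972) = 0.144436 + 0.039825 = 0.1843. Pe*log2(M-1) = 0.028*log2(29) = 0.136023. Bound = H(Pe) + Pe*log2(M-1) = 0.144436 + 0.039825 + 0.136023 = 0.3203

0.3203 bits


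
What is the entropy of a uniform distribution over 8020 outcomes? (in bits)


H = log2(n) = log2(8020) = 12.9694

12.9694 bits


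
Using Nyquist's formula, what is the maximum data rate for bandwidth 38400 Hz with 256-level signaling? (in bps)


Rate = 2 * B * log2(M) = 2 * 38400 * 8.0 = 614400.0

614400.0 bps


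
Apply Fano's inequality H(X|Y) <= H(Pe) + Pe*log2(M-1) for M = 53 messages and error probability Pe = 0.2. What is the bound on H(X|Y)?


H(Pe) = -Pe*log2(Pe) - (1-Pe)*log2(1-Pe) = -0.2*log2(0.2) - 0.8*log2(0.8) = 0.464386 + 0.257542 = 0.7219. Pe*log2(M-1) = 0.2*log2(52) = 1.140088. Bound = H(Pe) + Pe*log2(M-1) = 0.464386 + 0.257542 + 1.140088 = 1.862

1.862 bits


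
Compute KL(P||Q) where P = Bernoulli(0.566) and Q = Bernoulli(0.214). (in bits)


KL = p*log2(p/q) + (1-p)*log2((1-p)/(1-q)) = 0.566*log2(0.566/0.214) + 0.434*log2(0.434/0.786) = 0.4223

0.4223 bits


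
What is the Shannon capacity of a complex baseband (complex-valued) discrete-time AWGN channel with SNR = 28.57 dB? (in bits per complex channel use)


SNR_linear = 10^(28.57/10) = 719.449; C = log2(1 + SNR_linear) = log2(1 + 719.449) = 9.4928

9.4928 bits/channel use


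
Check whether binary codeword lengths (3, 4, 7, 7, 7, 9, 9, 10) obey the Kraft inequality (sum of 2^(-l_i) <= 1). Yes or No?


Kraft sum = sum(2^(-l_i)) = 0.2158, need <= 1. Result: satisfied (a binary prefix-free code with these lengths exists)

Yes


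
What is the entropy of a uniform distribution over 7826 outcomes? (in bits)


H = log2(n) = log2(7826) = 12.9341

12.9341 bits


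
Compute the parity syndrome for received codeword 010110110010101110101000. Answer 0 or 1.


Syndrome = XOR of all bits = 0 XOR 1 XOR 0 XOR 1 XOR 1 XOR 0 XOR 1 XOR 1 XOR 0 XOR 0 XOR 1 XOR 0 XOR 1 XOR 0 XOR 1 XOR 1 XOR 1 XOR 0 XOR 1 XOR 0 XOR 1 XOR 0 XOR 0 XOR 0 = 0

0


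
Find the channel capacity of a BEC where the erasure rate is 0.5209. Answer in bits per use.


C = 1 - epsilon = 1 - 0.5209 = 0.4791

0.4791 bits


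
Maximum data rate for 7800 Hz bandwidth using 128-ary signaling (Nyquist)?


Rate = 2 * B * log2(M) = 2 * 7800 * 7.0 = 109200.0

109200.0 bps


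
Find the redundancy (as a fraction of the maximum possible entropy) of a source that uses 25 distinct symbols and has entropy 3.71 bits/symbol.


H_max = log2(K) = log2(25) = 4.6439 bits/symbol. Redundancy = 1 - H/H_max = 1 - 3.71/4.6439 = 1 - 0.7989 = 0.2011

0.2011


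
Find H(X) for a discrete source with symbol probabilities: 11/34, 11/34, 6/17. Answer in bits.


H = -sum(p_i * log2(p_i)). Terms: -(11/34)*log2(11/34) = 0.526716; -(11/34)*log2(11/34) = 0.526716; -(6/17)*log2(6/17) = 0.530294. H = 0.526716 + 0.526716 + 0.530294 = 1.5837

1.5837 bits


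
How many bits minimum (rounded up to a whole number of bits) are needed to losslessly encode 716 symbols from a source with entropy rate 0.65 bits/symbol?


Minimum bits >= n * H = 716 * 0.65 = 465.4, rounded up to a whole number of bits = 466

466 bits


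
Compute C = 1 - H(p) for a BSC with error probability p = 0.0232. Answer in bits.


H(p) = -p*log2(p) - (1-p)*log2(1-p) = -0.0232*log2(0.0232) - 0.9768*log2(0.9768) = 0.125970 + 0.033079 = 0.159. C = 1 - H(p) = 1 - 0.159 = 0.841

0.841 bits


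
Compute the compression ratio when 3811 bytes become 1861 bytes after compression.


Ratio = original / compressed = 3811 / 1861 = 2.0478

2.0478


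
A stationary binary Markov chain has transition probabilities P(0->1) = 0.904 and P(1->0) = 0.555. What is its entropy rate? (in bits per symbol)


Stationary distribution: pi_0 = p10/(p01+p10) = 0.3804, pi_1 = 0.6196. Entropy rate H' = pi_0*H(p01) + pi_1*H(p10) = 0.3804*0.4562 + 0.6196*0.9913 = 0.7877

0.7877 bits/symbol


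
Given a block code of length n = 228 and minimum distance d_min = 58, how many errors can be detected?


Detection capability = d_min - 1 = 58 - 1 = 57

57 errors


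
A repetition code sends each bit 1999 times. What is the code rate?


Rate = k/n = 1/1999

1/1999


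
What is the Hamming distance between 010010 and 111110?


Count differing positions: ^ . ^ ^ . . = 3 differences

3


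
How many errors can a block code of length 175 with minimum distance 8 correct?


Correction capability = floor((d-1)/2) = floor((8-1)/2) = 3

3 errors


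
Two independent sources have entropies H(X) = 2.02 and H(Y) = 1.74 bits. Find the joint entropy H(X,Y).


For independent variables, H(X,Y) = H(X) + H(Y) = 2.02 + 1.74 = 3.76

3.76 bits


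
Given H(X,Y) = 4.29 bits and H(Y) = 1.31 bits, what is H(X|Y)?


H(X|Y) = H(X,Y) - H(Y) = 4.29 - 1.31 = 2.98

2.98 bits


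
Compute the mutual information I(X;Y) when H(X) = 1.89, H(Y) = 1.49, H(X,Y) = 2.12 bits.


I(X;Y) = H(X) + H(Y) - H(X,Y) = 1.89 + 1.49 - 2.12 = 1.26

1.26 bits


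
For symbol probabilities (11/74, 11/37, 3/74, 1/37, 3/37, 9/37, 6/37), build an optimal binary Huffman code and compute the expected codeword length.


Huffman construction (repeatedly merge the two least-probable nodes; each merge adds 1 bit to every symbol beneath it): 1/37 + 3/74 = 5/74; 5/74 + 3/37 = 11/74; 11/74 + 11/74 = 11/37; 6/37 + 9/37 = 15/37; 11/37 + 11/37 = 22/37; 15/37 + 22/37 = 1. Resulting codeword lengths (in the order the probabilities were given): (3, 2, 5, 5, 4, 2, 2). L_avg = sum(p_i * l_i) = 11/74*3 + 11/37*2 + 3/74*5 + 1/37*5 + 3/37*4 + 9/37*2 + 6/37*2 = 93/37 = 2.5135

2.5135 bits


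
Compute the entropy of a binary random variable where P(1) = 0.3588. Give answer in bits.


H = -p*log2(p) - (1-p)*log2(1-p). -0.3588*log2(0.3588) = 0.530575; -0.6412*log2(0.6412) = 0.411108. H = 0.530575 + 0.411108 = 0.9417

0.9417 bits
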